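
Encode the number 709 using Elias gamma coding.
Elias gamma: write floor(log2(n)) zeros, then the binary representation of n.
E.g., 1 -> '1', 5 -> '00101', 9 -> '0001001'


num_bits = floor(log2(709)) + 1 = 10
leading_zeros = num_bits - 1 = 9
binary(709) = 1011000101

Elias gamma(709) = '000000000' + '1011000101' = 0000000001011000101 (19 bits)


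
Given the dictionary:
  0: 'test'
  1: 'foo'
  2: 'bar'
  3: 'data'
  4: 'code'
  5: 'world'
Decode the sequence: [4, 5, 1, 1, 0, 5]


Look up each index in the dictionary:
  4 -> 'code'
  5 -> 'world'
  1 -> 'foo'
  1 -> 'foo'
  0 -> 'test'
  5 -> 'world'

Decoded: "code world foo foo test world"


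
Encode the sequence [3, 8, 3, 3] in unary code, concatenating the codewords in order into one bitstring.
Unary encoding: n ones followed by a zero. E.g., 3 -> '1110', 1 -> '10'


Encode each number as n ones followed by a terminating 0:
  3 -> 1110 (4 bits)
  8 -> 111111110 (9 bits)
  3 -> 1110 (4 bits)
  3 -> 1110 (4 bits)
Total length = 4 + 9 + 4 + 4 = 21 bits.

Unary([3, 8, 3, 3]) = 111011111111011101110 (21 bits)


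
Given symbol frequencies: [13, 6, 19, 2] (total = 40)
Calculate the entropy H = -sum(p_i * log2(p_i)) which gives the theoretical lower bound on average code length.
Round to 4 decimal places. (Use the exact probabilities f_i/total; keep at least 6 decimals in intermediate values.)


Per-symbol terms -p_i * log2(p_i) with p_i = f_i/40:
  p = 13/40 = 0.325000: log2(p) = -1.621488, -p*log2(p) = 0.526984
  p = 6/40 = 0.150000: log2(p) = -2.736966, -p*log2(p) = 0.410545
  p = 19/40 = 0.475000: log2(p) = -1.074001, -p*log2(p) = 0.510150
  p = 2/40 = 0.050000: log2(p) = -4.321928, -p*log2(p) = 0.216096
H = 0.526984 + 0.410545 + 0.510150 + 0.216096 = 1.663775

H = 1.6638 bits/symbol


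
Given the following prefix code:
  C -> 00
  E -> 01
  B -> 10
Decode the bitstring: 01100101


Decoding step by step:
Bits 01 -> E
Bits 10 -> B
Bits 01 -> E
Bits 01 -> E


Decoded message: EBEE


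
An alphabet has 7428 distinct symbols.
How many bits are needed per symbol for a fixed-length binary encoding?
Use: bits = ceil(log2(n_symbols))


log2(7428) = 12.8588
Bracket: 2^12 = 4096 < 7428 <= 2^13 = 8192
So ceil(log2(7428)) = 13

bits = ceil(log2(7428)) = ceil(12.8588) = 13 bits


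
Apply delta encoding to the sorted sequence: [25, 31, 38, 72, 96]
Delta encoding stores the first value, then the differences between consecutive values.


First value: 25
Deltas:
  31 - 25 = 6
  38 - 31 = 7
  72 - 38 = 34
  96 - 72 = 24


Delta encoded: [25, 6, 7, 34, 24]


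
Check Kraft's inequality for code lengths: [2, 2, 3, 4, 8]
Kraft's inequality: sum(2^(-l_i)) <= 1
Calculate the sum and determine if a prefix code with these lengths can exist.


Sum = 2^(-2) + 2^(-2) + 2^(-3) + 2^(-4) + 2^(-8)
    = 0.25 + 0.25 + 0.125 + 0.0625 + 0.00390625
    = 177/256 = 0.69140625
Since 0.69140625 <= 1, Kraft's inequality IS satisfied.
A prefix code with these lengths CAN exist.

Kraft sum = 0.69140625. Satisfied.


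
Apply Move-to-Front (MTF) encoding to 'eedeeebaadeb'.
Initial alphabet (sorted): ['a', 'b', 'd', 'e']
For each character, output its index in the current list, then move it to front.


MTF encoding:
'e': index 3 in ['a', 'b', 'd', 'e'] -> ['e', 'a', 'b', 'd']
'e': index 0 in ['e', 'a', 'b', 'd'] -> ['e', 'a', 'b', 'd']
'd': index 3 in ['e', 'a', 'b', 'd'] -> ['d', 'e', 'a', 'b']
'e': index 1 in ['d', 'e', 'a', 'b'] -> ['e', 'd', 'a', 'b']
'e': index 0 in ['e', 'd', 'a', 'b'] -> ['e', 'd', 'a', 'b']
'e': index 0 in ['e', 'd', 'a', 'b'] -> ['e', 'd', 'a', 'b']
'b': index 3 in ['e', 'd', 'a', 'b'] -> ['b', 'e', 'd', 'a']
'a': index 3 in ['b', 'e', 'd', 'a'] -> ['a', 'b', 'e', 'd']
'a': index 0 in ['a', 'b', 'e', 'd'] -> ['a', 'b', 'e', 'd']
'd': index 3 in ['a', 'b', 'e', 'd'] -> ['d', 'a', 'b', 'e']
'e': index 3 in ['d', 'a', 'b', 'e'] -> ['e', 'd', 'a', 'b']
'b': index 3 in ['e', 'd', 'a', 'b'] -> ['b', 'e', 'd', 'a']


Output: [3, 0, 3, 1, 0, 0, 3, 3, 0, 3, 3, 3]


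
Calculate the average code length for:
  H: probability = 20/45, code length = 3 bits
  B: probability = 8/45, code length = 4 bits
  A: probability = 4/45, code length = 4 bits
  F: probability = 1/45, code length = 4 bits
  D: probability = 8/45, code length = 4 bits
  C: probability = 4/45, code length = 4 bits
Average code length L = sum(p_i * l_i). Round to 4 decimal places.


Weighted contributions p_i * l_i:
  H: (20/45) * 3 = 60/45
  B: (8/45) * 4 = 32/45
  A: (4/45) * 4 = 16/45
  F: (1/45) * 4 = 4/45
  D: (8/45) * 4 = 32/45
  C: (4/45) * 4 = 16/45
Sum = (60 + 32 + 16 + 4 + 32 + 16)/45 = 160/45

L = 160/45 = 3.5556 bits/symbol


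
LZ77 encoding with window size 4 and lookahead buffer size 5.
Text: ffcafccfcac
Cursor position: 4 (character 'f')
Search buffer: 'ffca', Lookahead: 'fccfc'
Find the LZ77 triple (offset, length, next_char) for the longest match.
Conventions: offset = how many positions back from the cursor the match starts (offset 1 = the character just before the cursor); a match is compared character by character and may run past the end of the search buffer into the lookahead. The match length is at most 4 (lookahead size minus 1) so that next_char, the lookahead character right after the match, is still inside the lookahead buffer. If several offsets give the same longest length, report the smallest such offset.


Try each offset into the search buffer:
  offset=1 (pos 3, char 'a'): match length 0
  offset=2 (pos 2, char 'c'): match length 0
  offset=3 (pos 1, char 'f'): match length 2
  offset=4 (pos 0, char 'f'): match length 1
Longest match has length 2 at offset 3.
next_char = character at position 4 + 2 = 6 -> 'c'

Best match: offset=3, length=2 (matching 'fc' starting at position 1)
LZ77 triple: (3, 2, 'c')


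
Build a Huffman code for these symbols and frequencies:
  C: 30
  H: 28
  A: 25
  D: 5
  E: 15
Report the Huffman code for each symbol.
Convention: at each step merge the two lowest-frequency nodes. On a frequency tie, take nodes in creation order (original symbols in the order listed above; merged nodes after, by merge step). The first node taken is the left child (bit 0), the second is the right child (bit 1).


Huffman tree construction:
Step 1: Merge D(5) + E(15) = 20
Step 2: Merge (D+E)(20) + A(25) = 45
Step 3: Merge H(28) + C(30) = 58
Step 4: Merge ((D+E)+A)(45) + (H+C)(58) = 103
Read each symbol's code off the tree from the root (left child = 0, right child = 1).

Codes:
  C: 11 (length 2)
  H: 10 (length 2)
  A: 01 (length 2)
  D: 000 (length 3)
  E: 001 (length 3)
Average code length: 226/103 = 2.1942 bits/symbol


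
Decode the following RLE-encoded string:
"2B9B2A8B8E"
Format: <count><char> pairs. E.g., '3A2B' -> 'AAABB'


Expanding each <count><char> pair:
  2B -> 'BB'
  9B -> 'BBBBBBBBB'
  2A -> 'AA'
  8B -> 'BBBBBBBB'
  8E -> 'EEEEEEEE'

Decoded = BBBBBBBBBBBAABBBBBBBBEEEEEEEE


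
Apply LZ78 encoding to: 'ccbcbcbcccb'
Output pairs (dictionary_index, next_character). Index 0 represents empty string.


LZ78 encoding steps:
Dictionary: {0: ''}
Step 1: w='' (idx 0), next='c' -> output (0, 'c'), add 'c' as idx 1
Step 2: w='c' (idx 1), next='b' -> output (1, 'b'), add 'cb' as idx 2
Step 3: w='cb' (idx 2), next='c' -> output (2, 'c'), add 'cbc' as idx 3
Step 4: w='' (idx 0), next='b' -> output (0, 'b'), add 'b' as idx 4
Step 5: w='c' (idx 1), next='c' -> output (1, 'c'), add 'cc' as idx 5
Step 6: w='cb' (idx 2), end of input -> output (2, '')


Encoded: [(0, 'c'), (1, 'b'), (2, 'c'), (0, 'b'), (1, 'c'), (2, '')]


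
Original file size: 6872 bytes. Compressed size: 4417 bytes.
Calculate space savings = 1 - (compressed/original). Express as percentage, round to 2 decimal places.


ratio = compressed/original = 4417/6872 = 0.642753
savings = 1 - ratio = 1 - 0.642753 = 0.357247
as a percentage: 0.357247 * 100 = 35.72%

Space savings = 1 - 4417/6872 = 35.72%


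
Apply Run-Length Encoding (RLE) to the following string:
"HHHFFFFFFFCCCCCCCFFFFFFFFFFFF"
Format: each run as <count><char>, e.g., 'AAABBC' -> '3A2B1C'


Scanning runs left to right:
  i=0: run of 'H' x 3 -> '3H'
  i=3: run of 'F' x 7 -> '7F'
  i=10: run of 'C' x 7 -> '7C'
  i=17: run of 'F' x 12 -> '12F'

RLE = 3H7F7C12F


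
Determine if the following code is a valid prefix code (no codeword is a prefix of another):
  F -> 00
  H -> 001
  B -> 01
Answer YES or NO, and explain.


Checking each pair (does one codeword prefix another?):
  F='00' vs H='001': prefix -- VIOLATION

NO -- this is NOT a valid prefix code. F (00) is a prefix of H (001).


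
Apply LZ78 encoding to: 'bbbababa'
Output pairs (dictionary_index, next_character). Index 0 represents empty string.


LZ78 encoding steps:
Dictionary: {0: ''}
Step 1: w='' (idx 0), next='b' -> output (0, 'b'), add 'b' as idx 1
Step 2: w='b' (idx 1), next='b' -> output (1, 'b'), add 'bb' as idx 2
Step 3: w='' (idx 0), next='a' -> output (0, 'a'), add 'a' as idx 3
Step 4: w='b' (idx 1), next='a' -> output (1, 'a'), add 'ba' as idx 4
Step 5: w='ba' (idx 4), end of input -> output (4, '')


Encoded: [(0, 'b'), (1, 'b'), (0, 'a'), (1, 'a'), (4, '')]


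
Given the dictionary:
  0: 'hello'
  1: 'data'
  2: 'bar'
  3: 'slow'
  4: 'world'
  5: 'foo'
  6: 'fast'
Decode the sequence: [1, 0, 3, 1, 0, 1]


Look up each index in the dictionary:
  1 -> 'data'
  0 -> 'hello'
  3 -> 'slow'
  1 -> 'data'
  0 -> 'hello'
  1 -> 'data'

Decoded: "data hello slow data hello data"


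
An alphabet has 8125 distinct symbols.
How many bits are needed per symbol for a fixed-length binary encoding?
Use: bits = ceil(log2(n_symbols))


log2(8125) = 12.9882
Bracket: 2^12 = 4096 < 8125 <= 2^13 = 8192
So ceil(log2(8125)) = 13

bits = ceil(log2(8125)) = ceil(12.9882) = 13 bits


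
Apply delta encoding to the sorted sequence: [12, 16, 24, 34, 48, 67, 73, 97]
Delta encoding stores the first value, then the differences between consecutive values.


First value: 12
Deltas:
  16 - 12 = 4
  24 - 16 = 8
  34 - 24 = 10
  48 - 34 = 14
  67 - 48 = 19
  73 - 67 = 6
  97 - 73 = 24


Delta encoded: [12, 4, 8, 10, 14, 19, 6, 24]


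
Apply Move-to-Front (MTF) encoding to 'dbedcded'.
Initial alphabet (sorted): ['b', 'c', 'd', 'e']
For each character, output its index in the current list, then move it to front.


MTF encoding:
'd': index 2 in ['b', 'c', 'd', 'e'] -> ['d', 'b', 'c', 'e']
'b': index 1 in ['d', 'b', 'c', 'e'] -> ['b', 'd', 'c', 'e']
'e': index 3 in ['b', 'd', 'c', 'e'] -> ['e', 'b', 'd', 'c']
'd': index 2 in ['e', 'b', 'd', 'c'] -> ['d', 'e', 'b', 'c']
'c': index 3 in ['d', 'e', 'b', 'c'] -> ['c', 'd', 'e', 'b']
'd': index 1 in ['c', 'd', 'e', 'b'] -> ['d', 'c', 'e', 'b']
'e': index 2 in ['d', 'c', 'e', 'b'] -> ['e', 'd', 'c', 'b']
'd': index 1 in ['e', 'd', 'c', 'b'] -> ['d', 'e', 'c', 'b']


Output: [2, 1, 3, 2, 3, 1, 2, 1]


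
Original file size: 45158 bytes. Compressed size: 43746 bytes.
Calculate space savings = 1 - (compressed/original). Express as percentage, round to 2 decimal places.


ratio = compressed/original = 43746/45158 = 0.968732
savings = 1 - ratio = 1 - 0.968732 = 0.031268
as a percentage: 0.031268 * 100 = 3.13%

Space savings = 1 - 43746/45158 = 3.13%


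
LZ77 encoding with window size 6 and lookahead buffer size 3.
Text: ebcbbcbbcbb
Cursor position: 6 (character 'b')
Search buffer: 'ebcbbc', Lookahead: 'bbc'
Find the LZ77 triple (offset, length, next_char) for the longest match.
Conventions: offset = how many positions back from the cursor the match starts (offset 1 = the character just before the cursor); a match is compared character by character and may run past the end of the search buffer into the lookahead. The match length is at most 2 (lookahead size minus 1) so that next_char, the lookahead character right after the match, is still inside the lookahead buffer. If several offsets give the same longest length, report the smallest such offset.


Try each offset into the search buffer:
  offset=1 (pos 5, char 'c'): match length 0
  offset=2 (pos 4, char 'b'): match length 1
  offset=3 (pos 3, char 'b'): match length 2
  offset=4 (pos 2, char 'c'): match length 0
  offset=5 (pos 1, char 'b'): match length 1
  offset=6 (pos 0, char 'e'): match length 0
Longest match has length 2 at offset 3.
next_char = character at position 6 + 2 = 8 -> 'c'

Best match: offset=3, length=2 (matching 'bb' starting at position 3)
LZ77 triple: (3, 2, 'c')


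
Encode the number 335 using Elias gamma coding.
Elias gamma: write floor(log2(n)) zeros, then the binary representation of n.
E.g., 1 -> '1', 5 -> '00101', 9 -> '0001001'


num_bits = floor(log2(335)) + 1 = 9
leading_zeros = num_bits - 1 = 8
binary(335) = 101001111

Elias gamma(335) = '00000000' + '101001111' = 00000000101001111 (17 bits)


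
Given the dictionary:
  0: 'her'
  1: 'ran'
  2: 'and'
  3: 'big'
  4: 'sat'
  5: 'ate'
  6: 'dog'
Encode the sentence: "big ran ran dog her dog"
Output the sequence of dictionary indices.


Look up each word in the dictionary:
  'big' -> 3
  'ran' -> 1
  'ran' -> 1
  'dog' -> 6
  'her' -> 0
  'dog' -> 6

Encoded: [3, 1, 1, 6, 0, 6]


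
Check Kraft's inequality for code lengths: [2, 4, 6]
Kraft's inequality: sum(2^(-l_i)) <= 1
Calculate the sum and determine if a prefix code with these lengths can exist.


Sum = 2^(-2) + 2^(-4) + 2^(-6)
    = 0.25 + 0.0625 + 0.015625
    = 21/64 = 0.328125
Since 0.328125 <= 1, Kraft's inequality IS satisfied.
A prefix code with these lengths CAN exist.

Kraft sum = 0.328125. Satisfied.


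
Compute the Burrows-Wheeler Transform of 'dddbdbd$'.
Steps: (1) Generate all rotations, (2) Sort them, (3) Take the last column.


Rotations (sorted):
  0: $dddbdbd -> last char: d
  1: bd$dddbd -> last char: d
  2: bdbd$ddd -> last char: d
  3: d$dddbdb -> last char: b
  4: dbd$dddb -> last char: b
  5: dbdbd$dd -> last char: d
  6: ddbdbd$d -> last char: d
  7: dddbdbd$ -> last char: $


BWT = dddbbdd$


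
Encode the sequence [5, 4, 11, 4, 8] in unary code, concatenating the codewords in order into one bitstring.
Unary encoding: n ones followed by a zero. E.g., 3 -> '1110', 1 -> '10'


Encode each number as n ones followed by a terminating 0:
  5 -> 111110 (6 bits)
  4 -> 11110 (5 bits)
  11 -> 111111111110 (12 bits)
  4 -> 11110 (5 bits)
  8 -> 111111110 (9 bits)
Total length = 6 + 5 + 12 + 5 + 9 = 37 bits.

Unary([5, 4, 11, 4, 8]) = 1111101111011111111111011110111111110 (37 bits)


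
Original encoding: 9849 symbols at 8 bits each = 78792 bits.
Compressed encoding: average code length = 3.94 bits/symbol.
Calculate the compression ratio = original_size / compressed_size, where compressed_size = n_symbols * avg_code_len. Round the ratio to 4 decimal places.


original_size = n_symbols * orig_bits = 9849 * 8 = 78792 bits
compressed_size = n_symbols * avg_code_len = 9849 * 3.94 = 38805.06 bits
ratio = original_size / compressed_size = 78792 / 38805.06 = 2.0305

Compression ratio = 2.0305


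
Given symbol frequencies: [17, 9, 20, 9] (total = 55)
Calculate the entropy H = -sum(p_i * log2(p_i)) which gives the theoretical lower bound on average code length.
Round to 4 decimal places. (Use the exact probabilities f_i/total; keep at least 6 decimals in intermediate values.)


Per-symbol terms -p_i * log2(p_i) with p_i = f_i/55:
  p = 17/55 = 0.309091: log2(p) = -1.693897, -p*log2(p) = 0.523568
  p = 9/55 = 0.163636: log2(p) = -2.611435, -p*log2(p) = 0.427326
  p = 20/55 = 0.363636: log2(p) = -1.459432, -p*log2(p) = 0.530702
  p = 9/55 = 0.163636: log2(p) = -2.611435, -p*log2(p) = 0.427326
H = 0.523568 + 0.427326 + 0.530702 + 0.427326 = 1.908922

H = 1.9089 bits/symbol


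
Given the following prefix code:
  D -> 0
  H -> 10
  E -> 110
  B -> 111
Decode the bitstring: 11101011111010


Decoding step by step:
Bits 111 -> B
Bits 0 -> D
Bits 10 -> H
Bits 111 -> B
Bits 110 -> E
Bits 10 -> H


Decoded message: BDHBEH


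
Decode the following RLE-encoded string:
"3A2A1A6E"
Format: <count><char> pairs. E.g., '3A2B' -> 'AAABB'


Expanding each <count><char> pair:
  3A -> 'AAA'
  2A -> 'AA'
  1A -> 'A'
  6E -> 'EEEEEE'

Decoded = AAAAAAEEEEEE


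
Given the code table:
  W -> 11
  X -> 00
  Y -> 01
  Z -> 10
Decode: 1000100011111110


Decoding:
10 -> Z
00 -> X
10 -> Z
00 -> X
11 -> W
11 -> W
11 -> W
10 -> Z


Result: ZXZXWWWZ


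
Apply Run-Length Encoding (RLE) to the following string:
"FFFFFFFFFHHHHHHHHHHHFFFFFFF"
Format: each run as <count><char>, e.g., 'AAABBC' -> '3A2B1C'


Scanning runs left to right:
  i=0: run of 'F' x 9 -> '9F'
  i=9: run of 'H' x 11 -> '11H'
  i=20: run of 'F' x 7 -> '7F'

RLE = 9F11H7F


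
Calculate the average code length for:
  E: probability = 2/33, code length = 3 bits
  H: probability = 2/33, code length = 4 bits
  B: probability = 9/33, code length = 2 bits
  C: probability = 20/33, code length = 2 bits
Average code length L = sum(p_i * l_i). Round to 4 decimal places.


Weighted contributions p_i * l_i:
  E: (2/33) * 3 = 6/33
  H: (2/33) * 4 = 8/33
  B: (9/33) * 2 = 18/33
  C: (20/33) * 2 = 40/33
Sum = (6 + 8 + 18 + 40)/33 = 72/33

L = 72/33 = 2.1818 bits/symbol


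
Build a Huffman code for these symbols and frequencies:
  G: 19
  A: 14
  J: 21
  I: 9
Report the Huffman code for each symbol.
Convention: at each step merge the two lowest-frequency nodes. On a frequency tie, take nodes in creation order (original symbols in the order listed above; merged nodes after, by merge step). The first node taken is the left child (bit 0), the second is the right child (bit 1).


Huffman tree construction:
Step 1: Merge I(9) + A(14) = 23
Step 2: Merge G(19) + J(21) = 40
Step 3: Merge (I+A)(23) + (G+J)(40) = 63
Read each symbol's code off the tree from the root (left child = 0, right child = 1).

Codes:
  G: 10 (length 2)
  A: 01 (length 2)
  J: 11 (length 2)
  I: 00 (length 2)
Average code length: 126/63 = 2.0000 bits/symbol


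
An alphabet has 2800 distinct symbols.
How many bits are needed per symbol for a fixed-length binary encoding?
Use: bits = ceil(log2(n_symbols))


log2(2800) = 11.4512
Bracket: 2^11 = 2048 < 2800 <= 2^12 = 4096
So ceil(log2(2800)) = 12

bits = ceil(log2(2800)) = ceil(11.4512) = 12 bits


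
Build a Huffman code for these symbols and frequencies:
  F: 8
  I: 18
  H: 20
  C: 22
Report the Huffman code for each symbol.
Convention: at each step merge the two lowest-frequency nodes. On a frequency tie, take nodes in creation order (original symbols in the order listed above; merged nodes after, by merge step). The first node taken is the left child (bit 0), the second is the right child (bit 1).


Huffman tree construction:
Step 1: Merge F(8) + I(18) = 26
Step 2: Merge H(20) + C(22) = 42
Step 3: Merge (F+I)(26) + (H+C)(42) = 68
Read each symbol's code off the tree from the root (left child = 0, right child = 1).

Codes:
  F: 00 (length 2)
  I: 01 (length 2)
  H: 10 (length 2)
  C: 11 (length 2)
Average code length: 136/68 = 2.0000 bits/symbol


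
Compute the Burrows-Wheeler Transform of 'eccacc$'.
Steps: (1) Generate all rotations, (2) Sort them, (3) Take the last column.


Rotations (sorted):
  0: $eccacc -> last char: c
  1: acc$ecc -> last char: c
  2: c$eccac -> last char: c
  3: cacc$ec -> last char: c
  4: cc$ecca -> last char: a
  5: ccacc$e -> last char: e
  6: eccacc$ -> last char: $


BWT = ccccae$


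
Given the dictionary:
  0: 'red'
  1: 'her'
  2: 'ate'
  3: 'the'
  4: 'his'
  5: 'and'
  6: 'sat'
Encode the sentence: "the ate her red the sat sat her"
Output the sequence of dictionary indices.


Look up each word in the dictionary:
  'the' -> 3
  'ate' -> 2
  'her' -> 1
  'red' -> 0
  'the' -> 3
  'sat' -> 6
  'sat' -> 6
  'her' -> 1

Encoded: [3, 2, 1, 0, 3, 6, 6, 1]


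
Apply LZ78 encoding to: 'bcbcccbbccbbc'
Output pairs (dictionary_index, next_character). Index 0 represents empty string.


LZ78 encoding steps:
Dictionary: {0: ''}
Step 1: w='' (idx 0), next='b' -> output (0, 'b'), add 'b' as idx 1
Step 2: w='' (idx 0), next='c' -> output (0, 'c'), add 'c' as idx 2
Step 3: w='b' (idx 1), next='c' -> output (1, 'c'), add 'bc' as idx 3
Step 4: w='c' (idx 2), next='c' -> output (2, 'c'), add 'cc' as idx 4
Step 5: w='b' (idx 1), next='b' -> output (1, 'b'), add 'bb' as idx 5
Step 6: w='cc' (idx 4), next='b' -> output (4, 'b'), add 'ccb' as idx 6
Step 7: w='bc' (idx 3), end of input -> output (3, '')


Encoded: [(0, 'b'), (0, 'c'), (1, 'c'), (2, 'c'), (1, 'b'), (4, 'b'), (3, '')]


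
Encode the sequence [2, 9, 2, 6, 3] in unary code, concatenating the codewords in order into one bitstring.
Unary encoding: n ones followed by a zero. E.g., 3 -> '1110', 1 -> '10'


Encode each number as n ones followed by a terminating 0:
  2 -> 110 (3 bits)
  9 -> 1111111110 (10 bits)
  2 -> 110 (3 bits)
  6 -> 1111110 (7 bits)
  3 -> 1110 (4 bits)
Total length = 3 + 10 + 3 + 7 + 4 = 27 bits.

Unary([2, 9, 2, 6, 3]) = 110111111111011011111101110 (27 bits)


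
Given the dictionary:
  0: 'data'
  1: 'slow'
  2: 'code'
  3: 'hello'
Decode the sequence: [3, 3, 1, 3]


Look up each index in the dictionary:
  3 -> 'hello'
  3 -> 'hello'
  1 -> 'slow'
  3 -> 'hello'

Decoded: "hello hello slow hello"


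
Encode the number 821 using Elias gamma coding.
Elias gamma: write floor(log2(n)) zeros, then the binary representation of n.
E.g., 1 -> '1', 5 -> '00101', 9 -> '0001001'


num_bits = floor(log2(821)) + 1 = 10
leading_zeros = num_bits - 1 = 9
binary(821) = 1100110101

Elias gamma(821) = '000000000' + '1100110101' = 0000000001100110101 (19 bits)


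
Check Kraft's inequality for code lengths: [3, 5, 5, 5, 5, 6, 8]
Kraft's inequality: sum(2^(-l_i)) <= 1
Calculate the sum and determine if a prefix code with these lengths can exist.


Sum = 2^(-3) + 2^(-5) + 2^(-5) + 2^(-5) + 2^(-5) + 2^(-6) + 2^(-8)
    = 0.125 + 0.03125 + 0.03125 + 0.03125 + 0.03125 + 0.015625 + 0.00390625
    = 69/256 = 0.26953125
Since 0.26953125 <= 1, Kraft's inequality IS satisfied.
A prefix code with these lengths CAN exist.

Kraft sum = 0.26953125. Satisfied.


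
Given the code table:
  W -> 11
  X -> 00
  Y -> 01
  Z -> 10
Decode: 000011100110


Decoding:
00 -> X
00 -> X
11 -> W
10 -> Z
01 -> Y
10 -> Z


Result: XXWZYZ


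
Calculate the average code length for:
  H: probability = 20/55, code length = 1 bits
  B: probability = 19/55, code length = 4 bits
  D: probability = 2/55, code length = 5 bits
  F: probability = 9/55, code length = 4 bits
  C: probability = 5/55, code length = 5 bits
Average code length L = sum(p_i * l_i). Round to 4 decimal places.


Weighted contributions p_i * l_i:
  H: (20/55) * 1 = 20/55
  B: (19/55) * 4 = 76/55
  D: (2/55) * 5 = 10/55
  F: (9/55) * 4 = 36/55
  C: (5/55) * 5 = 25/55
Sum = (20 + 76 + 10 + 36 + 25)/55 = 167/55

L = 167/55 = 3.0364 bits/symbol


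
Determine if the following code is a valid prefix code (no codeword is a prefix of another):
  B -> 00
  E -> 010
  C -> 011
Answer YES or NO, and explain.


Checking each pair (does one codeword prefix another?):
  B='00' vs E='010': no prefix
  B='00' vs C='011': no prefix
  E='010' vs B='00': no prefix
  E='010' vs C='011': no prefix
  C='011' vs B='00': no prefix
  C='011' vs E='010': no prefix
No violation found over all pairs.

YES -- this is a valid prefix code. No codeword is a prefix of any other codeword.


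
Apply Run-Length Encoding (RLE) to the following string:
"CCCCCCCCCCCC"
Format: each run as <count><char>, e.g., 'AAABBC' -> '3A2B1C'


Scanning runs left to right:
  i=0: run of 'C' x 12 -> '12C'

RLE = 12C


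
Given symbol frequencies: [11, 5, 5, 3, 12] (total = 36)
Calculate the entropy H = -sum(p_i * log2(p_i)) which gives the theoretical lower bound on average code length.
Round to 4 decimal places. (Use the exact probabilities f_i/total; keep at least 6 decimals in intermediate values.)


Per-symbol terms -p_i * log2(p_i) with p_i = f_i/36:
  p = 11/36 = 0.305556: log2(p) = -1.710493, -p*log2(p) = 0.522651
  p = 5/36 = 0.138889: log2(p) = -2.847997, -p*log2(p) = 0.395555
  p = 5/36 = 0.138889: log2(p) = -2.847997, -p*log2(p) = 0.395555
  p = 3/36 = 0.083333: log2(p) = -3.584963, -p*log2(p) = 0.298747
  p = 12/36 = 0.333333: log2(p) = -1.584963, -p*log2(p) = 0.528321
H = 0.522651 + 0.395555 + 0.395555 + 0.298747 + 0.528321 = 2.140829

H = 2.1408 bits/symbol


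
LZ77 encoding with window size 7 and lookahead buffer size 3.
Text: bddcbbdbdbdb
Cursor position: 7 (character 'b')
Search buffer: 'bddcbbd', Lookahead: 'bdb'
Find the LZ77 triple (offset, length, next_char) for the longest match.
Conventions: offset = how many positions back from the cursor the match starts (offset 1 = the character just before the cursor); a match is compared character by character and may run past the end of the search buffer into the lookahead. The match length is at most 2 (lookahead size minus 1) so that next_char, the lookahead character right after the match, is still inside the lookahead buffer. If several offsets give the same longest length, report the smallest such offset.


Try each offset into the search buffer:
  offset=1 (pos 6, char 'd'): match length 0
  offset=2 (pos 5, char 'b'): match length 2
  offset=3 (pos 4, char 'b'): match length 1
  offset=4 (pos 3, char 'c'): match length 0
  offset=5 (pos 2, char 'd'): match length 0
  offset=6 (pos 1, char 'd'): match length 0
  offset=7 (pos 0, char 'b'): match length 2
Longest match has length 2, found at offsets 2, 7; take the smallest, offset 2.
next_char = character at position 7 + 2 = 9 -> 'b'

Best match: offset=2, length=2 (matching 'bd' starting at position 5)
LZ77 triple: (2, 2, 'b')


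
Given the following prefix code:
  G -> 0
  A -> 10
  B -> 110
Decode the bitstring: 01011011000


Decoding step by step:
Bits 0 -> G
Bits 10 -> A
Bits 110 -> B
Bits 110 -> B
Bits 0 -> G
Bits 0 -> G


Decoded message: GABBGG


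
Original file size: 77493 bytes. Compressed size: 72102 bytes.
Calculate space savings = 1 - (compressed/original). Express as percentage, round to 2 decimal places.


ratio = compressed/original = 72102/77493 = 0.930432
savings = 1 - ratio = 1 - 0.930432 = 0.069568
as a percentage: 0.069568 * 100 = 6.96%

Space savings = 1 - 72102/77493 = 6.96%


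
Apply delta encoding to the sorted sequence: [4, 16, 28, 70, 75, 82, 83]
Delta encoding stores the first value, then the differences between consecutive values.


First value: 4
Deltas:
  16 - 4 = 12
  28 - 16 = 12
  70 - 28 = 42
  75 - 70 = 5
  82 - 75 = 7
  83 - 82 = 1


Delta encoded: [4, 12, 12, 42, 5, 7, 1]


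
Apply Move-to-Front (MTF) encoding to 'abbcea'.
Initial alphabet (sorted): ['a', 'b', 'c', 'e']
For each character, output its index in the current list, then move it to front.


MTF encoding:
'a': index 0 in ['a', 'b', 'c', 'e'] -> ['a', 'b', 'c', 'e']
'b': index 1 in ['a', 'b', 'c', 'e'] -> ['b', 'a', 'c', 'e']
'b': index 0 in ['b', 'a', 'c', 'e'] -> ['b', 'a', 'c', 'e']
'c': index 2 in ['b', 'a', 'c', 'e'] -> ['c', 'b', 'a', 'e']
'e': index 3 in ['c', 'b', 'a', 'e'] -> ['e', 'c', 'b', 'a']
'a': index 3 in ['e', 'c', 'b', 'a'] -> ['a', 'e', 'c', 'b']


Output: [0, 1, 0, 2, 3, 3]


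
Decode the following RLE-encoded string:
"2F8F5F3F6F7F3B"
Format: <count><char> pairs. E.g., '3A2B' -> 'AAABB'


Expanding each <count><char> pair:
  2F -> 'FF'
  8F -> 'FFFFFFFF'
  5F -> 'FFFFF'
  3F -> 'FFF'
  6F -> 'FFFFFF'
  7F -> 'FFFFFFF'
  3B -> 'BBB'

Decoded = FFFFFFFFFFFFFFFFFFFFFFFFFFFFFFFBBB


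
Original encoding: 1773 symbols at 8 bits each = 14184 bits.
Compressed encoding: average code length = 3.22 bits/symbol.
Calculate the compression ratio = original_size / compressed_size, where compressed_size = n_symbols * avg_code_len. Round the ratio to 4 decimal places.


original_size = n_symbols * orig_bits = 1773 * 8 = 14184 bits
compressed_size = n_symbols * avg_code_len = 1773 * 3.22 = 5709.06 bits
ratio = original_size / compressed_size = 14184 / 5709.06 = 2.4845

Compression ratio = 2.4845


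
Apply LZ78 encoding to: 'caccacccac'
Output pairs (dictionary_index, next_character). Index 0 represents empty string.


LZ78 encoding steps:
Dictionary: {0: ''}
Step 1: w='' (idx 0), next='c' -> output (0, 'c'), add 'c' as idx 1
Step 2: w='' (idx 0), next='a' -> output (0, 'a'), add 'a' as idx 2
Step 3: w='c' (idx 1), next='c' -> output (1, 'c'), add 'cc' as idx 3
Step 4: w='a' (idx 2), next='c' -> output (2, 'c'), add 'ac' as idx 4
Step 5: w='cc' (idx 3), next='a' -> output (3, 'a'), add 'cca' as idx 5
Step 6: w='c' (idx 1), end of input -> output (1, '')


Encoded: [(0, 'c'), (0, 'a'), (1, 'c'), (2, 'c'), (3, 'a'), (1, '')]


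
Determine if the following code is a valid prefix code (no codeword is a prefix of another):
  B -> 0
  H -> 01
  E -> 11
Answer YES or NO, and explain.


Checking each pair (does one codeword prefix another?):
  B='0' vs H='01': prefix -- VIOLATION

NO -- this is NOT a valid prefix code. B (0) is a prefix of H (01).


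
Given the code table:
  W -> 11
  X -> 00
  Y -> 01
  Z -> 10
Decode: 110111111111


Decoding:
11 -> W
01 -> Y
11 -> W
11 -> W
11 -> W
11 -> W


Result: WYWWWW


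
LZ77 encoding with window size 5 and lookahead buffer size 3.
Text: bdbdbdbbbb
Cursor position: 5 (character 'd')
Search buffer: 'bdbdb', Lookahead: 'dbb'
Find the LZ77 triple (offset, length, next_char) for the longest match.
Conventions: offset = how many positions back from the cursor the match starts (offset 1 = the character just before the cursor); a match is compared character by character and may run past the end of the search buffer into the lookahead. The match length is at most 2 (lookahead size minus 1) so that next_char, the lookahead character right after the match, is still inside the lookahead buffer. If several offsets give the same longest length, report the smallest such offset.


Try each offset into the search buffer:
  offset=1 (pos 4, char 'b'): match length 0
  offset=2 (pos 3, char 'd'): match length 2
  offset=3 (pos 2, char 'b'): match length 0
  offset=4 (pos 1, char 'd'): match length 2
  offset=5 (pos 0, char 'b'): match length 0
Longest match has length 2, found at offsets 2, 4; take the smallest, offset 2.
next_char = character at position 5 + 2 = 7 -> 'b'

Best match: offset=2, length=2 (matching 'db' starting at position 3)
LZ77 triple: (2, 2, 'b')


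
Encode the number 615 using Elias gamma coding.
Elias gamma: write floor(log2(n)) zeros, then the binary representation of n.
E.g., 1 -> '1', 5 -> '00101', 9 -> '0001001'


num_bits = floor(log2(615)) + 1 = 10
leading_zeros = num_bits - 1 = 9
binary(615) = 1001100111

Elias gamma(615) = '000000000' + '1001100111' = 0000000001001100111 (19 bits)


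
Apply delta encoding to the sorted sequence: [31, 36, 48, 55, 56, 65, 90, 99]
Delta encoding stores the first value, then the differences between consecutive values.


First value: 31
Deltas:
  36 - 31 = 5
  48 - 36 = 12
  55 - 48 = 7
  56 - 55 = 1
  65 - 56 = 9
  90 - 65 = 25
  99 - 90 = 9


Delta encoded: [31, 5, 12, 7, 1, 9, 25, 9]


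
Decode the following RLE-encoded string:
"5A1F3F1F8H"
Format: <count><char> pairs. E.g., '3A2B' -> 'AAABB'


Expanding each <count><char> pair:
  5A -> 'AAAAA'
  1F -> 'F'
  3F -> 'FFF'
  1F -> 'F'
  8H -> 'HHHHHHHH'

Decoded = AAAAAFFFFFHHHHHHHH


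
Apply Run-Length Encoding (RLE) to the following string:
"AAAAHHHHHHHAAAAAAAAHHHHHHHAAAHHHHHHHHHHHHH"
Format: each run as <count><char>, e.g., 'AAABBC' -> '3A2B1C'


Scanning runs left to right:
  i=0: run of 'A' x 4 -> '4A'
  i=4: run of 'H' x 7 -> '7H'
  i=11: run of 'A' x 8 -> '8A'
  i=19: run of 'H' x 7 -> '7H'
  i=26: run of 'A' x 3 -> '3A'
  i=29: run of 'H' x 13 -> '13H'

RLE = 4A7H8A7H3A13H


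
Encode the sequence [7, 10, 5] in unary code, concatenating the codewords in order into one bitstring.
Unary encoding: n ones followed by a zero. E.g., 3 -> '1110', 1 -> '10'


Encode each number as n ones followed by a terminating 0:
  7 -> 11111110 (8 bits)
  10 -> 11111111110 (11 bits)
  5 -> 111110 (6 bits)
Total length = 8 + 11 + 6 = 25 bits.

Unary([7, 10, 5]) = 1111111011111111110111110 (25 bits)


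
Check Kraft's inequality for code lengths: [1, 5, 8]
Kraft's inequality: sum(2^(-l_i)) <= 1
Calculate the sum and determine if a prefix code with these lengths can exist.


Sum = 2^(-1) + 2^(-5) + 2^(-8)
    = 0.5 + 0.03125 + 0.00390625
    = 137/256 = 0.53515625
Since 0.53515625 <= 1, Kraft's inequality IS satisfied.
A prefix code with these lengths CAN exist.

Kraft sum = 0.53515625. Satisfied.


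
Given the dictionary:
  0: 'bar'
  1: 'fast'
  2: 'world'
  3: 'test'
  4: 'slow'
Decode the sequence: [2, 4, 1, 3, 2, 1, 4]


Look up each index in the dictionary:
  2 -> 'world'
  4 -> 'slow'
  1 -> 'fast'
  3 -> 'test'
  2 -> 'world'
  1 -> 'fast'
  4 -> 'slow'

Decoded: "world slow fast test world fast slow"


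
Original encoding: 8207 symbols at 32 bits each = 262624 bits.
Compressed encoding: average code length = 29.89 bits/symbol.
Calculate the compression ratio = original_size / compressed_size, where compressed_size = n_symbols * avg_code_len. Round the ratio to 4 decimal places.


original_size = n_symbols * orig_bits = 8207 * 32 = 262624 bits
compressed_size = n_symbols * avg_code_len = 8207 * 29.89 = 245307.23 bits
ratio = original_size / compressed_size = 262624 / 245307.23 = 1.0706

Compression ratio = 1.0706


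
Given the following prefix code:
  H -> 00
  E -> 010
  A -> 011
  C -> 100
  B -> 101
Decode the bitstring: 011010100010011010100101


Decoding step by step:
Bits 011 -> A
Bits 010 -> E
Bits 100 -> C
Bits 010 -> E
Bits 011 -> A
Bits 010 -> E
Bits 100 -> C
Bits 101 -> B


Decoded message: AECEAECB


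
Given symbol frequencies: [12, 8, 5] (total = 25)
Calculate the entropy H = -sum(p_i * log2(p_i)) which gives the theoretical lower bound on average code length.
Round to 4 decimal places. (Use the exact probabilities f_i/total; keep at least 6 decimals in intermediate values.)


Per-symbol terms -p_i * log2(p_i) with p_i = f_i/25:
  p = 12/25 = 0.480000: log2(p) = -1.058894, -p*log2(p) = 0.508269
  p = 8/25 = 0.320000: log2(p) = -1.643856, -p*log2(p) = 0.526034
  p = 5/25 = 0.200000: log2(p) = -2.321928, -p*log2(p) = 0.464386
H = 0.508269 + 0.526034 + 0.464386 = 1.498689

H = 1.4987 bits/symbol


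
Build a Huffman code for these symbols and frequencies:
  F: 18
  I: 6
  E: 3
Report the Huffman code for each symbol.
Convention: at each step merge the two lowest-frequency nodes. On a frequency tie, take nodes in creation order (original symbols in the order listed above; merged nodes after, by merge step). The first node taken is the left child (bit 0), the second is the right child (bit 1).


Huffman tree construction:
Step 1: Merge E(3) + I(6) = 9
Step 2: Merge (E+I)(9) + F(18) = 27
Read each symbol's code off the tree from the root (left child = 0, right child = 1).

Codes:
  F: 1 (length 1)
  I: 01 (length 2)
  E: 00 (length 2)
Average code length: 36/27 = 1.3333 bits/symbol


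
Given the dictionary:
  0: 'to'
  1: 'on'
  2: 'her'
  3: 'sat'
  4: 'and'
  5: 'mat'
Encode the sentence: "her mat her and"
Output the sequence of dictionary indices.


Look up each word in the dictionary:
  'her' -> 2
  'mat' -> 5
  'her' -> 2
  'and' -> 4

Encoded: [2, 5, 2, 4]


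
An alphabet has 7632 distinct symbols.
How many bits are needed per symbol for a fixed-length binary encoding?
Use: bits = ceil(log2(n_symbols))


log2(7632) = 12.8978
Bracket: 2^12 = 4096 < 7632 <= 2^13 = 8192
So ceil(log2(7632)) = 13

bits = ceil(log2(7632)) = ceil(12.8978) = 13 bits


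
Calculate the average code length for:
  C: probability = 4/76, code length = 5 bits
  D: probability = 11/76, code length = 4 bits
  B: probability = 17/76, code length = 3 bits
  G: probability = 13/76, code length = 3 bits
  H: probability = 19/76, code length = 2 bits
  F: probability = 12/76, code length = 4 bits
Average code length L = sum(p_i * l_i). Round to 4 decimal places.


Weighted contributions p_i * l_i:
  C: (4/76) * 5 = 20/76
  D: (11/76) * 4 = 44/76
  B: (17/76) * 3 = 51/76
  G: (13/76) * 3 = 39/76
  H: (19/76) * 2 = 38/76
  F: (12/76) * 4 = 48/76
Sum = (20 + 44 + 51 + 39 + 38 + 48)/76 = 240/76

L = 240/76 = 3.1579 bits/symbol


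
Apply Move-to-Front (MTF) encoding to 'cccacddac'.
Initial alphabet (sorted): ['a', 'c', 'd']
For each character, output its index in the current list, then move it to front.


MTF encoding:
'c': index 1 in ['a', 'c', 'd'] -> ['c', 'a', 'd']
'c': index 0 in ['c', 'a', 'd'] -> ['c', 'a', 'd']
'c': index 0 in ['c', 'a', 'd'] -> ['c', 'a', 'd']
'a': index 1 in ['c', 'a', 'd'] -> ['a', 'c', 'd']
'c': index 1 in ['a', 'c', 'd'] -> ['c', 'a', 'd']
'd': index 2 in ['c', 'a', 'd'] -> ['d', 'c', 'a']
'd': index 0 in ['d', 'c', 'a'] -> ['d', 'c', 'a']
'a': index 2 in ['d', 'c', 'a'] -> ['a', 'd', 'c']
'c': index 2 in ['a', 'd', 'c'] -> ['c', 'a', 'd']


Output: [1, 0, 0, 1, 1, 2, 0, 2, 2]


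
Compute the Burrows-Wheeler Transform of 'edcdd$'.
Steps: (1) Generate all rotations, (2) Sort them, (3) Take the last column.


Rotations (sorted):
  0: $edcdd -> last char: d
  1: cdd$ed -> last char: d
  2: d$edcd -> last char: d
  3: dcdd$e -> last char: e
  4: dd$edc -> last char: c
  5: edcdd$ -> last char: $


BWT = dddec$


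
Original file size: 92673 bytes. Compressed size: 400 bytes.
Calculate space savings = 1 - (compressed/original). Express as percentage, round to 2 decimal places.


ratio = compressed/original = 400/92673 = 0.004316
savings = 1 - ratio = 1 - 0.004316 = 0.995684
as a percentage: 0.995684 * 100 = 99.57%

Space savings = 1 - 400/92673 = 99.57%


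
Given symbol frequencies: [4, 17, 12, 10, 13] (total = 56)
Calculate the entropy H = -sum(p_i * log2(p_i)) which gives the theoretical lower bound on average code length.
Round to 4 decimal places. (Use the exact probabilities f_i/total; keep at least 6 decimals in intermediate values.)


Per-symbol terms -p_i * log2(p_i) with p_i = f_i/56:
  p = 4/56 = 0.071429: log2(p) = -3.807355, -p*log2(p) = 0.271954
  p = 17/56 = 0.303571: log2(p) = -1.719892, -p*log2(p) = 0.522110
  p = 12/56 = 0.214286: log2(p) = -2.222392, -p*log2(p) = 0.476227
  p = 10/56 = 0.178571: log2(p) = -2.485427, -p*log2(p) = 0.443826
  p = 13/56 = 0.232143: log2(p) = -2.106915, -p*log2(p) = 0.489105
H = 0.271954 + 0.522110 + 0.476227 + 0.443826 + 0.489105 = 2.203222

H = 2.2032 bits/symbol


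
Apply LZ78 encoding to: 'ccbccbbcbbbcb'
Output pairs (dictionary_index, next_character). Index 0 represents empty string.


LZ78 encoding steps:
Dictionary: {0: ''}
Step 1: w='' (idx 0), next='c' -> output (0, 'c'), add 'c' as idx 1
Step 2: w='c' (idx 1), next='b' -> output (1, 'b'), add 'cb' as idx 2
Step 3: w='c' (idx 1), next='c' -> output (1, 'c'), add 'cc' as idx 3
Step 4: w='' (idx 0), next='b' -> output (0, 'b'), add 'b' as idx 4
Step 5: w='b' (idx 4), next='c' -> output (4, 'c'), add 'bc' as idx 5
Step 6: w='b' (idx 4), next='b' -> output (4, 'b'), add 'bb' as idx 6
Step 7: w='bc' (idx 5), next='b' -> output (5, 'b'), add 'bcb' as idx 7


Encoded: [(0, 'c'), (1, 'b'), (1, 'c'), (0, 'b'), (4, 'c'), (4, 'b'), (5, 'b')]


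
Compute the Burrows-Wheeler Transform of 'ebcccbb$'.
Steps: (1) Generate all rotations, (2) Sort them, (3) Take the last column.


Rotations (sorted):
  0: $ebcccbb -> last char: b
  1: b$ebcccb -> last char: b
  2: bb$ebccc -> last char: c
  3: bcccbb$e -> last char: e
  4: cbb$ebcc -> last char: c
  5: ccbb$ebc -> last char: c
  6: cccbb$eb -> last char: b
  7: ebcccbb$ -> last char: $


BWT = bbceccb$


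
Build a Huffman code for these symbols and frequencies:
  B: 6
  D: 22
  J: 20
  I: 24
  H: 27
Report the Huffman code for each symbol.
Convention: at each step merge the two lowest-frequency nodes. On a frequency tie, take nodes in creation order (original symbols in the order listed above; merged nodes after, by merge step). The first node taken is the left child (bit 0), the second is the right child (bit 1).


Huffman tree construction:
Step 1: Merge B(6) + J(20) = 26
Step 2: Merge D(22) + I(24) = 46
Step 3: Merge (B+J)(26) + H(27) = 53
Step 4: Merge (D+I)(46) + ((B+J)+H)(53) = 99
Read each symbol's code off the tree from the root (left child = 0, right child = 1).

Codes:
  B: 100 (length 3)
  D: 00 (length 2)
  J: 101 (length 3)
  I: 01 (length 2)
  H: 11 (length 2)
Average code length: 224/99 = 2.2626 bits/symbol
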